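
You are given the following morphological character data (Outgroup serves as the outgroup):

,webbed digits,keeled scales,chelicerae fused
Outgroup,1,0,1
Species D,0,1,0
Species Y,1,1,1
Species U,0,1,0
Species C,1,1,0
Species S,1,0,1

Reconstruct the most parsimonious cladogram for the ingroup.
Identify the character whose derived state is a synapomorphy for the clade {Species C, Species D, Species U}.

chelicerae fused

Character polarity is set by the outgroup: the derived state is whichever differs from the outgroup's state, so for webbed digits, chelicerae fused the derived state is '0', and for the remaining characters it is '1'.
Only Species D and Species U show the derived state '0' for webbed digits, supporting them as a clade.
keeled scales (derived state '1') is shared by Species C, Species D, Species U, and Species Y — a synapomorphy uniting that clade.
chelicerae fused (derived state '0') is shared by Species C, Species D, and Species U — a synapomorphy uniting that clade.
Most parsimonious ingroup topology: ((((Species D,Species U),Species C),Species Y),Species S).
The clade {Species C, Species D, Species U} is supported by chelicerae fused: its derived state '0' occurs in exactly those taxa and in no other taxon (including the outgroup).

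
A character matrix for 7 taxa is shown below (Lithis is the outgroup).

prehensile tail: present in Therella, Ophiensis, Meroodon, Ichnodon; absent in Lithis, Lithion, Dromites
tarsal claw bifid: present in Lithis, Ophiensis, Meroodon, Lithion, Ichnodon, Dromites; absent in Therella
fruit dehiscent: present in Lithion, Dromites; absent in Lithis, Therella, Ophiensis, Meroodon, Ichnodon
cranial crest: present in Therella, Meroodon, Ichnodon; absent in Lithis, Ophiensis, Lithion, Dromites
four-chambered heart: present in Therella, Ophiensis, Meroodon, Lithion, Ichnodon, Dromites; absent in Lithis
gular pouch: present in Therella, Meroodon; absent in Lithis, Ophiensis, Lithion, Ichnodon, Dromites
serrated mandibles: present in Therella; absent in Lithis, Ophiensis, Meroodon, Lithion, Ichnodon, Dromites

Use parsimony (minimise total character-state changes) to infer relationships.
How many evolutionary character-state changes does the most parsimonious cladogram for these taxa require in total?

Character polarity is set by the outgroup: the derived state is whichever differs from the outgroup's state, so for tarsal claw bifid the derived state is 'absent', and for the remaining characters it is 'present'.
Only Ichnodon, Meroodon, Ophiensis, and Therella show the derived state 'present' for prehensile tail, supporting them as a clade.
tarsal claw bifid: derived state 'absent' in Therella only — an autapomorphy, so it tells us nothing about relationships among taxa.
fruit dehiscent: derived state 'present' in Dromites and Lithion only — synapomorphy for {Dromites, Lithion}.
cranial crest: derived state 'present' in Ichnodon, Meroodon, and Therella only — synapomorphy for {Ichnodon, Meroodon, Therella}.
All ingroup taxa share the derived state 'present' for four-chambered heart; it defines the ingroup but does not resolve relationships within it.
gular pouch (derived state 'present') is shared by Meroodon and Therella — a synapomorphy uniting that clade.
serrated mandibles (derived state 'present') is unique to Therella (autapomorphy; uninformative for grouping).
Most parsimonious ingroup topology: ((((Therella,Meroodon),Ichnodon),Ophiensis),(Lithion,Dromites)).
Changes per character on this tree: prehensile tail: 1; tarsal claw bifid: 1; fruit dehiscent: 1; cranial crest: 1; four-chambered heart: 1; gular pouch: 1; serrated mandibles: 1.
Total = 7.

7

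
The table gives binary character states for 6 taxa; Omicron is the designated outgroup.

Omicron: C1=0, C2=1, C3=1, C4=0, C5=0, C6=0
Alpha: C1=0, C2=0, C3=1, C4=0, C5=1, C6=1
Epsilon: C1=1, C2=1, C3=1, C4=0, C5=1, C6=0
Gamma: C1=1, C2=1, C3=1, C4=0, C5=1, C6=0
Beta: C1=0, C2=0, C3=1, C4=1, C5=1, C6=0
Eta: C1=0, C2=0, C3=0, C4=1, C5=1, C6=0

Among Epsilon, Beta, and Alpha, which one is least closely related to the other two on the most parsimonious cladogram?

Epsilon

Character polarity is set by the outgroup: the derived state is whichever differs from the outgroup's state, so for C2, C3 the derived state is '0', and for the remaining characters it is '1'.
C1: derived state '1' in Epsilon and Gamma only — synapomorphy for {Epsilon, Gamma}.
C2 (derived state '0') is shared by Alpha, Beta, and Eta — a synapomorphy uniting that clade.
C3: derived state '0' in Eta only — an autapomorphy, so it tells us nothing about relationships among taxa.
C4 (derived state '1') is shared by Beta and Eta — a synapomorphy uniting that clade.
All ingroup taxa share the derived state '1' for C5; it defines the ingroup but does not resolve relationships within it.
C6: derived state '1' in Alpha only — an autapomorphy, so it tells us nothing about relationships among taxa.
Most parsimonious ingroup topology: ((Alpha,(Beta,Eta)),(Epsilon,Gamma)).
Beta and Alpha share a more recent common ancestor with each other than either does with Epsilon, so Epsilon is the least closely related of the three.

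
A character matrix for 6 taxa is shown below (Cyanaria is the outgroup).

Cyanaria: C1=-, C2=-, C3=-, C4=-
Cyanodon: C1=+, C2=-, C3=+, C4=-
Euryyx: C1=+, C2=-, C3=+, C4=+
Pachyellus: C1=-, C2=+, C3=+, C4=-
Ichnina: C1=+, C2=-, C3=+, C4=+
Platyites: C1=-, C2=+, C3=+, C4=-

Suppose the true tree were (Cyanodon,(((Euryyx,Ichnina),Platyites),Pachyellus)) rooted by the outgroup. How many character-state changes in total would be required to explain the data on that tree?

Map each character onto (Cyanodon,(((Euryyx,Ichnina),Platyites),Pachyellus)) (rooted by Cyanaria) and count the minimum state changes it requires (Fitch parsimony):
C1: 2; C2: 2; C3: 1; C4: 1.
Total tree length = 6.

6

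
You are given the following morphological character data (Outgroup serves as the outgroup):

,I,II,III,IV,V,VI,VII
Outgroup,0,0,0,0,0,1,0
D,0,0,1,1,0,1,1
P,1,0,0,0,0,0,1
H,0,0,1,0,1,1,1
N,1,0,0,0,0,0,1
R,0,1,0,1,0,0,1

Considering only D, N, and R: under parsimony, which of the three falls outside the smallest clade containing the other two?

D

Character polarity is set by the outgroup: the derived state is whichever differs from the outgroup's state, so for VI the derived state is '0', and for the remaining characters it is '1'.
I: derived state '1' in N and P only — synapomorphy for {N, P}.
II (derived state '1') is unique to R (autapomorphy; uninformative for grouping).
Only D and H show the derived state '1' for III, supporting them as a clade.
IV (state '1') occurs in D and R but conflicts with the nesting implied by the other characters — most parsimoniously interpreted as homoplasy.
V: derived state '1' in H only — an autapomorphy, so it tells us nothing about relationships among taxa.
Only N, P, and R show the derived state '0' for VI, supporting them as a clade.
VII (derived state '1') is shared by all ingroup taxa — unites the whole ingroup.
Most parsimonious ingroup topology: ((D,H),((P,N),R)).
R and N share a more recent common ancestor with each other than either does with D, so D is the least closely related of the three.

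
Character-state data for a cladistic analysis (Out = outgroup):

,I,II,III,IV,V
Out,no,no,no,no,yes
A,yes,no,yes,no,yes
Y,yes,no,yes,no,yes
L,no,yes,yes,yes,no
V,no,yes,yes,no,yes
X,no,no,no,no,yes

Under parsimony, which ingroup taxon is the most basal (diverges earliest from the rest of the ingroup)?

Character polarity is set by the outgroup: the derived state is whichever differs from the outgroup's state, so for V the derived state is 'no', and for the remaining characters it is 'yes'.
I: derived state 'yes' in A and Y only — synapomorphy for {A, Y}.
II (derived state 'yes') is shared by L and V — a synapomorphy uniting that clade.
III: derived state 'yes' in A, L, V, and Y only — synapomorphy for {A, L, V, Y}.
IV: derived state 'yes' in L only — an autapomorphy, so it tells us nothing about relationships among taxa.
V (derived state 'no') is unique to L (autapomorphy; uninformative for grouping).
Most parsimonious ingroup topology: (((A,Y),(L,V)),X).
X is sister to the clade containing all other ingroup taxa, so it is the earliest-diverging (most basal) ingroup lineage.

X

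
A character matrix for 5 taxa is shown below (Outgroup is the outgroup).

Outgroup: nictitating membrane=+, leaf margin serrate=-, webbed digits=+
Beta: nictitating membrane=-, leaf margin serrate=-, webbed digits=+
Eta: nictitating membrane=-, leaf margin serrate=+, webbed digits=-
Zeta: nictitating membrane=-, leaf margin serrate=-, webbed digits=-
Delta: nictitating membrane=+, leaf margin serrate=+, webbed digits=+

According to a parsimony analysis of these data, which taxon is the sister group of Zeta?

Character polarity is set by the outgroup: the derived state is whichever differs from the outgroup's state, so for nictitating membrane, webbed digits the derived state is '-', and for the remaining characters it is '+'.
nictitating membrane: derived state '-' in Beta, Eta, and Zeta only — synapomorphy for {Beta, Eta, Zeta}.
leaf margin serrate groups Delta and Eta, which is incompatible with the clades supported by the remaining characters; treating it as convergent (homoplasy) costs fewer steps than any alternative tree.
webbed digits: derived state '-' in Eta and Zeta only — synapomorphy for {Eta, Zeta}.
Most parsimonious ingroup topology: ((Beta,(Eta,Zeta)),Delta).
Zeta and Eta form a cherry on this tree, so they are sister taxa.

Eta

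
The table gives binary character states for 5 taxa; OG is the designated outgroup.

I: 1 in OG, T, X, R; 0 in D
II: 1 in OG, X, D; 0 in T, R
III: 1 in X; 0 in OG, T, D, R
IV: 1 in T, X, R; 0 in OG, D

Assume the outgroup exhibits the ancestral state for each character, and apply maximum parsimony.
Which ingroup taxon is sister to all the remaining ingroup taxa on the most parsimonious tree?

D

Character polarity is set by the outgroup: the derived state is whichever differs from the outgroup's state, so for I, II the derived state is '0', and for the remaining characters it is '1'.
I (derived state '0') is unique to D (autapomorphy; uninformative for grouping).
II: derived state '0' in R and T only — synapomorphy for {R, T}.
III: derived state '1' in X only — an autapomorphy, so it tells us nothing about relationships among taxa.
IV (derived state '1') is shared by R, T, and X — a synapomorphy uniting that clade.
Most parsimonious ingroup topology: (((T,R),X),D).
D is sister to the clade containing all other ingroup taxa, so it is the earliest-diverging (most basal) ingroup lineage.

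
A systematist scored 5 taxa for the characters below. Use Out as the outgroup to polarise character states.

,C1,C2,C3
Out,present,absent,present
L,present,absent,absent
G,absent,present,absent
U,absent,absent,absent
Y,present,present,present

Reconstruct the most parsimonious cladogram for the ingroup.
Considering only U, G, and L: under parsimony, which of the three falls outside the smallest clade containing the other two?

Character polarity is set by the outgroup: the derived state is whichever differs from the outgroup's state, so for C1, C3 the derived state is 'absent', and for the remaining characters it is 'present'.
C1 (derived state 'absent') is shared by G and U — a synapomorphy uniting that clade.
C2 (state 'present') occurs in G and Y but conflicts with the nesting implied by the other characters — most parsimoniously interpreted as homoplasy.
Only G, L, and U show the derived state 'absent' for C3, supporting them as a clade.
Most parsimonious ingroup topology: ((L,(G,U)),Y).
G and U share a more recent common ancestor with each other than either does with L, so L is the least closely related of the three.

L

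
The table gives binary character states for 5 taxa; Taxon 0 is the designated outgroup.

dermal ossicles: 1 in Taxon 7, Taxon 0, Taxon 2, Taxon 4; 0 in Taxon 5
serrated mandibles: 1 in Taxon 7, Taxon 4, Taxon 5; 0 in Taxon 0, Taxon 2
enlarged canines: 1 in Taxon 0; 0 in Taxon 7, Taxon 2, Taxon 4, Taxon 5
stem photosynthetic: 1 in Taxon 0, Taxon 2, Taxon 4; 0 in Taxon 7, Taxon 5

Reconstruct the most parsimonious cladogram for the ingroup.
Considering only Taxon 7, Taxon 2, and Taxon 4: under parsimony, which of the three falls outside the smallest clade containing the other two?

Character polarity is set by the outgroup: the derived state is whichever differs from the outgroup's state, so for dermal ossicles, enlarged canines, stem photosynthetic the derived state is '0', and for the remaining characters it is '1'.
dermal ossicles (derived state '0') is unique to Taxon 5 (autapomorphy; uninformative for grouping).
serrated mandibles (derived state '1') is shared by Taxon 4, Taxon 5, and Taxon 7 — a synapomorphy uniting that clade.
enlarged canines (derived state '0') is shared by all ingroup taxa — unites the whole ingroup.
stem photosynthetic: derived state '0' in Taxon 5 and Taxon 7 only — synapomorphy for {Taxon 5, Taxon 7}.
Most parsimonious ingroup topology: (Taxon 2,(Taxon 4,(Taxon 5,Taxon 7))).
Taxon 7 and Taxon 4 share a more recent common ancestor with each other than either does with Taxon 2, so Taxon 2 is the least closely related of the three.

Taxon 2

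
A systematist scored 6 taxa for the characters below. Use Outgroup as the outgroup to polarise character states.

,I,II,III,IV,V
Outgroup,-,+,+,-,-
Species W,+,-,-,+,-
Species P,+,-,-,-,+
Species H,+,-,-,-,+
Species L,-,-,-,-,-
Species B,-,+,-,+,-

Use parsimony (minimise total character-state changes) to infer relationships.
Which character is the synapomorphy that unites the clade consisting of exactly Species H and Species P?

Character polarity is set by the outgroup: the derived state is whichever differs from the outgroup's state, so for II, III the derived state is '-', and for the remaining characters it is '+'.
I: derived state '+' in Species H, Species P, and Species W only — synapomorphy for {Species H, Species P, Species W}.
II (derived state '-') is shared by Species H, Species L, Species P, and Species W — a synapomorphy uniting that clade.
All ingroup taxa share the derived state '-' for III; it defines the ingroup but does not resolve relationships within it.
IV groups Species B and Species W, which is incompatible with the clades supported by the remaining characters; treating it as convergent (homoplasy) costs fewer steps than any alternative tree.
V: derived state '+' in Species H and Species P only — synapomorphy for {Species H, Species P}.
Most parsimonious ingroup topology: (((Species W,(Species P,Species H)),Species L),Species B).
The clade {Species H, Species P} is supported by V: its derived state '+' occurs in exactly those taxa and in no other taxon (including the outgroup).

V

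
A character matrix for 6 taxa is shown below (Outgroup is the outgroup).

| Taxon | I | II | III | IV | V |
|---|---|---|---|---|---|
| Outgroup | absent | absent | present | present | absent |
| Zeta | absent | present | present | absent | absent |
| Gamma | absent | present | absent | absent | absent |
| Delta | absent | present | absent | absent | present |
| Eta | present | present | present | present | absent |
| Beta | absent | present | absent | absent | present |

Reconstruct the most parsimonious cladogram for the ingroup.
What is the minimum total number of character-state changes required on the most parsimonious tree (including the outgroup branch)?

5

Character polarity is set by the outgroup: the derived state is whichever differs from the outgroup's state, so for III, IV the derived state is 'absent', and for the remaining characters it is 'present'.
I (derived state 'present') is unique to Eta (autapomorphy; uninformative for grouping).
All ingroup taxa share the derived state 'present' for II; it defines the ingroup but does not resolve relationships within it.
III (derived state 'absent') is shared by Beta, Delta, and Gamma — a synapomorphy uniting that clade.
IV (derived state 'absent') is shared by Beta, Delta, Gamma, and Zeta — a synapomorphy uniting that clade.
Only Beta and Delta show the derived state 'present' for V, supporting them as a clade.
Most parsimonious ingroup topology: ((Zeta,(Gamma,(Delta,Beta))),Eta).
Changes per character on this tree: I: 1; II: 1; III: 1; IV: 1; V: 1.
Total = 5.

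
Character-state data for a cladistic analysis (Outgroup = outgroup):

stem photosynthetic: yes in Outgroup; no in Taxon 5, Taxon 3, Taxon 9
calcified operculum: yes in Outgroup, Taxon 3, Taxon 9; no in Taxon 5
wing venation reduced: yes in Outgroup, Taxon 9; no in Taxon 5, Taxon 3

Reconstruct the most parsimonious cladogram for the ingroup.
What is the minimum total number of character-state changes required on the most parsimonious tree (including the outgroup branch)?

The outgroup has state 'yes' for every character, so 'no' is the derived state throughout.
All ingroup taxa share the derived state 'no' for stem photosynthetic; it defines the ingroup but does not resolve relationships within it.
calcified operculum (derived state 'no') is unique to Taxon 5 (autapomorphy; uninformative for grouping).
Only Taxon 3 and Taxon 5 show the derived state 'no' for wing venation reduced, supporting them as a clade.
Most parsimonious ingroup topology: ((Taxon 5,Taxon 3),Taxon 9).
Changes per character on this tree: stem photosynthetic: 1; calcified operculum: 1; wing venation reduced: 1.
Total = 3.

3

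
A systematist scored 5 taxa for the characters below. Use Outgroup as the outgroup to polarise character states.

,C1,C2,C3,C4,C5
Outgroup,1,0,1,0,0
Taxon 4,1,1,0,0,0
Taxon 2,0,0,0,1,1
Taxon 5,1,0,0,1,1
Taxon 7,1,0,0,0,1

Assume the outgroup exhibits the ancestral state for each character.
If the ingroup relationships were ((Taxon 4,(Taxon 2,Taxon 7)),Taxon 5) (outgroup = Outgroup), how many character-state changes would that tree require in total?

7

Map each character onto ((Taxon 4,(Taxon 2,Taxon 7)),Taxon 5) (rooted by Outgroup) and count the minimum state changes it requires (Fitch parsimony):
C1: 1; C2: 1; C3: 1; C4: 2; C5: 2.
Total tree length = 7.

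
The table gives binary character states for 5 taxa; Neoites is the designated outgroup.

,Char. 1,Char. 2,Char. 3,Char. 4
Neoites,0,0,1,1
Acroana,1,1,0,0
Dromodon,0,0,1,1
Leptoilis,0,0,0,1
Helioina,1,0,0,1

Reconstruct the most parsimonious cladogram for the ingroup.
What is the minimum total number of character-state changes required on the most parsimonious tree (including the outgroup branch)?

4

Character polarity is set by the outgroup: the derived state is whichever differs from the outgroup's state, so for Char. 3, Char. 4 the derived state is '0', and for the remaining characters it is '1'.
Only Acroana and Helioina show the derived state '1' for Char. 1, supporting them as a clade.
Char. 2 (derived state '1') is unique to Acroana (autapomorphy; uninformative for grouping).
Only Acroana, Helioina, and Leptoilis show the derived state '0' for Char. 3, supporting them as a clade.
Char. 4 (derived state '0') is unique to Acroana (autapomorphy; uninformative for grouping).
Most parsimonious ingroup topology: (((Acroana,Helioina),Leptoilis),Dromodon).
Changes per character on this tree: Char. 1: 1; Char. 2: 1; Char. 3: 1; Char. 4: 1.
Total = 4.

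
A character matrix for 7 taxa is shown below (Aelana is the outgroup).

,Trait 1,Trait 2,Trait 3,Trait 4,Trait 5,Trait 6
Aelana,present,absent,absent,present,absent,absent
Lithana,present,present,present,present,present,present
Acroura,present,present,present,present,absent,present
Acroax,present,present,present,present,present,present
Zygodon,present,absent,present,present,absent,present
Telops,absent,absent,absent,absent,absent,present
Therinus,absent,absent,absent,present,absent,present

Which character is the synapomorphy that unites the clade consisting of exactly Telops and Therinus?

Trait 1

Character polarity is set by the outgroup: the derived state is whichever differs from the outgroup's state, so for Trait 1, Trait 4 the derived state is 'absent', and for the remaining characters it is 'present'.
Trait 1 (derived state 'absent') is shared by Telops and Therinus — a synapomorphy uniting that clade.
Only Acroax, Acroura, and Lithana show the derived state 'present' for Trait 2, supporting them as a clade.
Trait 3: derived state 'present' in Acroax, Acroura, Lithana, and Zygodon only — synapomorphy for {Acroax, Acroura, Lithana, Zygodon}.
Trait 4 (derived state 'absent') is unique to Telops (autapomorphy; uninformative for grouping).
Only Acroax and Lithana show the derived state 'present' for Trait 5, supporting them as a clade.
All ingroup taxa share the derived state 'present' for Trait 6; it defines the ingroup but does not resolve relationships within it.
Most parsimonious ingroup topology: ((((Lithana,Acroax),Acroura),Zygodon),(Telops,Therinus)).
The clade {Telops, Therinus} is supported by Trait 1: its derived state 'absent' occurs in exactly those taxa and in no other taxon (including the outgroup).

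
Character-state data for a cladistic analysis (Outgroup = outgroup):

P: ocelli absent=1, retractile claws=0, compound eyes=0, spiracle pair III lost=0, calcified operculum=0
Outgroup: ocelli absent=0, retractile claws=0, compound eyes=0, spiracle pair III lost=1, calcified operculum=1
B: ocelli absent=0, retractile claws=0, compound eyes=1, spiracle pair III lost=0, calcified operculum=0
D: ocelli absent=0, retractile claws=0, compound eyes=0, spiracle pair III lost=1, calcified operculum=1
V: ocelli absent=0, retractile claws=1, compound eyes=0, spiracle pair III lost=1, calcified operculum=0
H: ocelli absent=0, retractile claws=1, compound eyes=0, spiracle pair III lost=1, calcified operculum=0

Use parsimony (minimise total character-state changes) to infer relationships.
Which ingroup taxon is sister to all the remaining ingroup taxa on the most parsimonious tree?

D

Character polarity is set by the outgroup: the derived state is whichever differs from the outgroup's state, so for spiracle pair III lost, calcified operculum the derived state is '0', and for the remaining characters it is '1'.
ocelli absent (derived state '1') is unique to P (autapomorphy; uninformative for grouping).
retractile claws (derived state '1') is shared by H and V — a synapomorphy uniting that clade.
compound eyes (derived state '1') is unique to B (autapomorphy; uninformative for grouping).
spiracle pair III lost: derived state '0' in B and P only — synapomorphy for {B, P}.
Only B, H, P, and V show the derived state '0' for calcified operculum, supporting them as a clade.
Most parsimonious ingroup topology: (((H,V),(P,B)),D).
D is sister to the clade containing all other ingroup taxa, so it is the earliest-diverging (most basal) ingroup lineage.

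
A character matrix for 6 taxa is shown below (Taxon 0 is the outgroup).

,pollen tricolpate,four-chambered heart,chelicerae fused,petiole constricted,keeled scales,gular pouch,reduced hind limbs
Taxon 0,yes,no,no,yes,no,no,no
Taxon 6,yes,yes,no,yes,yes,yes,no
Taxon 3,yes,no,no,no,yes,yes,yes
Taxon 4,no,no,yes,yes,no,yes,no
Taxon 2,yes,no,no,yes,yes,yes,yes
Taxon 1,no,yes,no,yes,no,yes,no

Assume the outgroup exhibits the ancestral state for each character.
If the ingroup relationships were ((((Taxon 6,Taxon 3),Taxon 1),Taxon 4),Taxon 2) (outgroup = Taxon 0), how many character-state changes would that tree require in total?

11

Map each character onto ((((Taxon 6,Taxon 3),Taxon 1),Taxon 4),Taxon 2) (rooted by Taxon 0) and count the minimum state changes it requires (Fitch parsimony):
pollen tricolpate: 2; four-chambered heart: 2; chelicerae fused: 1; petiole constricted: 1; keeled scales: 2; gular pouch: 1; reduced hind limbs: 2.
Total tree length = 11.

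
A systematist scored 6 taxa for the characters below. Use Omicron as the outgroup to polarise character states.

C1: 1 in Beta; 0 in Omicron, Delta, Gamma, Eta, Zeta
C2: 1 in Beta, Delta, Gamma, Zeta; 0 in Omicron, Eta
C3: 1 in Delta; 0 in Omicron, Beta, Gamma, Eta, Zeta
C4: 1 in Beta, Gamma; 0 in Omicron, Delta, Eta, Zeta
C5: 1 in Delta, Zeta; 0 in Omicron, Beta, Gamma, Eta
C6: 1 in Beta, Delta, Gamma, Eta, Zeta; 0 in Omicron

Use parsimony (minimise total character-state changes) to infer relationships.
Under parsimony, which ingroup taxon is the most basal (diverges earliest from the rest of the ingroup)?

Eta

The outgroup has state '0' for every character, so '1' is the derived state throughout.
C1: derived state '1' in Beta only — an autapomorphy, so it tells us nothing about relationships among taxa.
C2: derived state '1' in Beta, Delta, Gamma, and Zeta only — synapomorphy for {Beta, Delta, Gamma, Zeta}.
C3: derived state '1' in Delta only — an autapomorphy, so it tells us nothing about relationships among taxa.
Only Beta and Gamma show the derived state '1' for C4, supporting them as a clade.
Only Delta and Zeta show the derived state '1' for C5, supporting them as a clade.
All ingroup taxa share the derived state '1' for C6; it defines the ingroup but does not resolve relationships within it.
Most parsimonious ingroup topology: (((Beta,Gamma),(Delta,Zeta)),Eta).
Eta is sister to the clade containing all other ingroup taxa, so it is the earliest-diverging (most basal) ingroup lineage.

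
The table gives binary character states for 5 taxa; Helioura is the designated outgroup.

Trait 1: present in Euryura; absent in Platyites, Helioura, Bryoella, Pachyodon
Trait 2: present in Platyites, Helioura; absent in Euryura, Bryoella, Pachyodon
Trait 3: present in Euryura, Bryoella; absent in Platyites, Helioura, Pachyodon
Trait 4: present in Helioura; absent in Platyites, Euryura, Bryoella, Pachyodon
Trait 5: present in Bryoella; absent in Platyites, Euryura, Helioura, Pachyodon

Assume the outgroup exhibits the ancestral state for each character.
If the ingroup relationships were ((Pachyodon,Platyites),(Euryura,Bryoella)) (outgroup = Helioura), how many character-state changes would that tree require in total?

Map each character onto ((Pachyodon,Platyites),(Euryura,Bryoella)) (rooted by Helioura) and count the minimum state changes it requires (Fitch parsimony):
Trait 1: 1; Trait 2: 2; Trait 3: 1; Trait 4: 1; Trait 5: 1.
Total tree length = 6.

6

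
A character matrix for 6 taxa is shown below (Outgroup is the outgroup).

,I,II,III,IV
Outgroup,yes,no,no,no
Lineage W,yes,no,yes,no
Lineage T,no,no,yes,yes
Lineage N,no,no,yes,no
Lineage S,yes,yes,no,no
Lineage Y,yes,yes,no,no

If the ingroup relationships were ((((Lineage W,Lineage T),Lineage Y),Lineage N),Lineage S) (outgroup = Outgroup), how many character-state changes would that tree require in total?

7

Map each character onto ((((Lineage W,Lineage T),Lineage Y),Lineage N),Lineage S) (rooted by Outgroup) and count the minimum state changes it requires (Fitch parsimony):
I: 2; II: 2; III: 2; IV: 1.
Total tree length = 7.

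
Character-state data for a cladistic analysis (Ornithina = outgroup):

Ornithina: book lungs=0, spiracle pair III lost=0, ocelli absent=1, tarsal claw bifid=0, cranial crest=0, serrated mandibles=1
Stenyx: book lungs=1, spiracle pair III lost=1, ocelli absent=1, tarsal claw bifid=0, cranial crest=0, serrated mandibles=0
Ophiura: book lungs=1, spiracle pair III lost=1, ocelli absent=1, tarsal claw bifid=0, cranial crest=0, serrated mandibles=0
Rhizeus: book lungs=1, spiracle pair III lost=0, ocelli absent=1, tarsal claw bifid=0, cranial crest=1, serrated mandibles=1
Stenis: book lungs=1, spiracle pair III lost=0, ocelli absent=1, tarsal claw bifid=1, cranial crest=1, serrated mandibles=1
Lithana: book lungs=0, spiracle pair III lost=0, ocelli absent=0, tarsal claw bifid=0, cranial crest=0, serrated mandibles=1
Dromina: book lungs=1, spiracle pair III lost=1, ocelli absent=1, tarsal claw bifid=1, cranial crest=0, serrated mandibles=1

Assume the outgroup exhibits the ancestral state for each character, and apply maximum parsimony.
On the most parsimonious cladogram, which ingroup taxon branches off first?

Character polarity is set by the outgroup: the derived state is whichever differs from the outgroup's state, so for ocelli absent, serrated mandibles the derived state is '0', and for the remaining characters it is '1'.
book lungs (derived state '1') is shared by Dromina, Ophiura, Rhizeus, Stenis, and Stenyx — a synapomorphy uniting that clade.
spiracle pair III lost (derived state '1') is shared by Dromina, Ophiura, and Stenyx — a synapomorphy uniting that clade.
ocelli absent: derived state '0' in Lithana only — an autapomorphy, so it tells us nothing about relationships among taxa.
tarsal claw bifid (state '1') occurs in Dromina and Stenis but conflicts with the nesting implied by the other characters — most parsimoniously interpreted as homoplasy.
Only Rhizeus and Stenis show the derived state '1' for cranial crest, supporting them as a clade.
serrated mandibles (derived state '0') is shared by Ophiura and Stenyx — a synapomorphy uniting that clade.
Most parsimonious ingroup topology: ((((Ophiura,Stenyx),Dromina),(Rhizeus,Stenis)),Lithana).
Lithana is sister to the clade containing all other ingroup taxa, so it is the earliest-diverging (most basal) ingroup lineage.

Lithana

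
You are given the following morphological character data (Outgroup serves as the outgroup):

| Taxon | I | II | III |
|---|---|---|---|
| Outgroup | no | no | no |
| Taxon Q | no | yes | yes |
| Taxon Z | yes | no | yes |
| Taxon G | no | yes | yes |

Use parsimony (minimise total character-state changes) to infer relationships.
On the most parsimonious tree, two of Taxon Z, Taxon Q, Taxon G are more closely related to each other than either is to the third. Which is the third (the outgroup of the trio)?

Taxon Z

The outgroup has state 'no' for every character, so 'yes' is the derived state throughout.
I: derived state 'yes' in Taxon Z only — an autapomorphy, so it tells us nothing about relationships among taxa.
II (derived state 'yes') is shared by Taxon G and Taxon Q — a synapomorphy uniting that clade.
All ingroup taxa share the derived state 'yes' for III; it defines the ingroup but does not resolve relationships within it.
Most parsimonious ingroup topology: ((Taxon Q,Taxon G),Taxon Z).
Taxon Q and Taxon G share a more recent common ancestor with each other than either does with Taxon Z, so Taxon Z is the least closely related of the three.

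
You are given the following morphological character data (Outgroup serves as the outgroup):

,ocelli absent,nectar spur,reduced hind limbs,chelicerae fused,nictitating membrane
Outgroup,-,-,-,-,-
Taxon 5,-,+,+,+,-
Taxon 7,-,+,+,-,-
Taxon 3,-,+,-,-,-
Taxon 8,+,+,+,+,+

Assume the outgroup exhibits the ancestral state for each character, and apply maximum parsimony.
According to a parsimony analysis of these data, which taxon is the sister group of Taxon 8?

Taxon 5

The outgroup has state '-' for every character, so '+' is the derived state throughout.
ocelli absent (derived state '+') is unique to Taxon 8 (autapomorphy; uninformative for grouping).
All ingroup taxa share the derived state '+' for nectar spur; it defines the ingroup but does not resolve relationships within it.
reduced hind limbs (derived state '+') is shared by Taxon 5, Taxon 7, and Taxon 8 — a synapomorphy uniting that clade.
chelicerae fused (derived state '+') is shared by Taxon 5 and Taxon 8 — a synapomorphy uniting that clade.
nictitating membrane (derived state '+') is unique to Taxon 8 (autapomorphy; uninformative for grouping).
Most parsimonious ingroup topology: (((Taxon 5,Taxon 8),Taxon 7),Taxon 3).
Taxon 8 and Taxon 5 form a cherry on this tree, so they are sister taxa.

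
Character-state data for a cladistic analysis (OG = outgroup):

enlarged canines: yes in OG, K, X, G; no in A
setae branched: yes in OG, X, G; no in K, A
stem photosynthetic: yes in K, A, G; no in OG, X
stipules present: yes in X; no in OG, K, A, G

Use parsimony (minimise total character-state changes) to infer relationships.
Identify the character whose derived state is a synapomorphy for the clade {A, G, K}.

stem photosynthetic

Character polarity is set by the outgroup: the derived state is whichever differs from the outgroup's state, so for enlarged canines, setae branched the derived state is 'no', and for the remaining characters it is 'yes'.
enlarged canines (derived state 'no') is unique to A (autapomorphy; uninformative for grouping).
setae branched: derived state 'no' in A and K only — synapomorphy for {A, K}.
Only A, G, and K show the derived state 'yes' for stem photosynthetic, supporting them as a clade.
stipules present: derived state 'yes' in X only — an autapomorphy, so it tells us nothing about relationships among taxa.
Most parsimonious ingroup topology: (((K,A),G),X).
The clade {A, G, K} is supported by stem photosynthetic: its derived state 'yes' occurs in exactly those taxa and in no other taxon (including the outgroup).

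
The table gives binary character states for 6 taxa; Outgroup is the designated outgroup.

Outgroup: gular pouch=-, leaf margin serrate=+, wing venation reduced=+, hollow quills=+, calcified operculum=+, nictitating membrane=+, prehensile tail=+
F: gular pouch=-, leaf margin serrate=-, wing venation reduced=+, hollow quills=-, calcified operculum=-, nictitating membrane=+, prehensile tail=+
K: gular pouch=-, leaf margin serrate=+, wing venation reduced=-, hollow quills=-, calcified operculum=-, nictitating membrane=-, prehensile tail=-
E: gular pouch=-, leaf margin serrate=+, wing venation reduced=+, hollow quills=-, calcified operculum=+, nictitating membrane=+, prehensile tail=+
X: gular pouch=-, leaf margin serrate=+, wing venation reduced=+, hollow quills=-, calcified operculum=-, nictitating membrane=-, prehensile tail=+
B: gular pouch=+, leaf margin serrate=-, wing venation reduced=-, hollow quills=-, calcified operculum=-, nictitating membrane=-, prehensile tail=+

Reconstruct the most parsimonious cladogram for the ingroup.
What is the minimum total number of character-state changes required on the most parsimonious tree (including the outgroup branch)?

8

Character polarity is set by the outgroup: the derived state is whichever differs from the outgroup's state, so for leaf margin serrate, wing venation reduced, hollow quills, calcified operculum, nictitating membrane, prehensile tail the derived state is '-', and for the remaining characters it is '+'.
gular pouch: derived state '+' in B only — an autapomorphy, so it tells us nothing about relationships among taxa.
leaf margin serrate (state '-') occurs in B and F but conflicts with the nesting implied by the other characters — most parsimoniously interpreted as homoplasy.
wing venation reduced (derived state '-') is shared by B and K — a synapomorphy uniting that clade.
hollow quills (derived state '-') is shared by all ingroup taxa — unites the whole ingroup.
calcified operculum: derived state '-' in B, F, K, and X only — synapomorphy for {B, F, K, X}.
nictitating membrane (derived state '-') is shared by B, K, and X — a synapomorphy uniting that clade.
prehensile tail (derived state '-') is unique to K (autapomorphy; uninformative for grouping).
Most parsimonious ingroup topology: ((((K,B),X),F),E).
Changes per character on this tree: gular pouch: 1; leaf margin serrate: 2; wing venation reduced: 1; hollow quills: 1; calcified operculum: 1; nictitating membrane: 1; prehensile tail: 1.
Total = 8.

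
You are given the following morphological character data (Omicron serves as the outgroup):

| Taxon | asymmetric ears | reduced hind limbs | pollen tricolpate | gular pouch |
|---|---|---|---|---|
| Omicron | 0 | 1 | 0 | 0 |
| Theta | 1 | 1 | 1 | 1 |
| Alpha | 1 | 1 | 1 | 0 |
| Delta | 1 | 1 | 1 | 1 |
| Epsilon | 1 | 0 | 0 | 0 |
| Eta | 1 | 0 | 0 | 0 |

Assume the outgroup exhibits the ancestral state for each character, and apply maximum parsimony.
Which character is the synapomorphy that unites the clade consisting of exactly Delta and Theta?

Character polarity is set by the outgroup: the derived state is whichever differs from the outgroup's state, so for reduced hind limbs the derived state is '0', and for the remaining characters it is '1'.
asymmetric ears (derived state '1') is shared by all ingroup taxa — unites the whole ingroup.
Only Epsilon and Eta show the derived state '0' for reduced hind limbs, supporting them as a clade.
Only Alpha, Delta, and Theta show the derived state '1' for pollen tricolpate, supporting them as a clade.
gular pouch: derived state '1' in Delta and Theta only — synapomorphy for {Delta, Theta}.
Most parsimonious ingroup topology: (((Theta,Delta),Alpha),(Epsilon,Eta)).
The clade {Delta, Theta} is supported by gular pouch: its derived state '1' occurs in exactly those taxa and in no other taxon (including the outgroup).

gular pouch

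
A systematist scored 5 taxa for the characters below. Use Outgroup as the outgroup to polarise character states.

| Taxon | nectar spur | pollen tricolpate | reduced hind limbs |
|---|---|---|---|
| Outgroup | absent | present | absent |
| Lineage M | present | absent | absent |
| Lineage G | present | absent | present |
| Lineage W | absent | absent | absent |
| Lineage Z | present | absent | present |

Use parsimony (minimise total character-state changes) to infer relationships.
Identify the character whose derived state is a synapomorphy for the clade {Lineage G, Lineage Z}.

reduced hind limbs

Character polarity is set by the outgroup: the derived state is whichever differs from the outgroup's state, so for pollen tricolpate the derived state is 'absent', and for the remaining characters it is 'present'.
nectar spur (derived state 'present') is shared by Lineage G, Lineage M, and Lineage Z — a synapomorphy uniting that clade.
All ingroup taxa share the derived state 'absent' for pollen tricolpate; it defines the ingroup but does not resolve relationships within it.
reduced hind limbs (derived state 'present') is shared by Lineage G and Lineage Z — a synapomorphy uniting that clade.
Most parsimonious ingroup topology: ((Lineage M,(Lineage G,Lineage Z)),Lineage W).
The clade {Lineage G, Lineage Z} is supported by reduced hind limbs: its derived state 'present' occurs in exactly those taxa and in no other taxon (including the outgroup).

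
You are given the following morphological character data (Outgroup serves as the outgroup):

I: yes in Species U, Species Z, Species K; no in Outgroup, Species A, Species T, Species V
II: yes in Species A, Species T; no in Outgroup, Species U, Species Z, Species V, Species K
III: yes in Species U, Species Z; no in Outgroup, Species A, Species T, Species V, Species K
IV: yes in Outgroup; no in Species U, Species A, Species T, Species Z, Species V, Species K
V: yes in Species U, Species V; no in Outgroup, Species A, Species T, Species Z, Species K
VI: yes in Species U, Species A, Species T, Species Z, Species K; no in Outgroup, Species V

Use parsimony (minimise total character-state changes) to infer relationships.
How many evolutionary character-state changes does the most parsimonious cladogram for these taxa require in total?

7

Character polarity is set by the outgroup: the derived state is whichever differs from the outgroup's state, so for IV the derived state is 'no', and for the remaining characters it is 'yes'.
I: derived state 'yes' in Species K, Species U, and Species Z only — synapomorphy for {Species K, Species U, Species Z}.
II: derived state 'yes' in Species A and Species T only — synapomorphy for {Species A, Species T}.
III (derived state 'yes') is shared by Species U and Species Z — a synapomorphy uniting that clade.
IV (derived state 'no') is shared by all ingroup taxa — unites the whole ingroup.
V (state 'yes') occurs in Species U and Species V but conflicts with the nesting implied by the other characters — most parsimoniously interpreted as homoplasy.
VI: derived state 'yes' in Species A, Species K, Species T, Species U, and Species Z only — synapomorphy for {Species A, Species K, Species T, Species U, Species Z}.
Most parsimonious ingroup topology: ((((Species U,Species Z),Species K),(Species A,Species T)),Species V).
Changes per character on this tree: I: 1; II: 1; III: 1; IV: 1; V: 2; VI: 1.
Total = 7.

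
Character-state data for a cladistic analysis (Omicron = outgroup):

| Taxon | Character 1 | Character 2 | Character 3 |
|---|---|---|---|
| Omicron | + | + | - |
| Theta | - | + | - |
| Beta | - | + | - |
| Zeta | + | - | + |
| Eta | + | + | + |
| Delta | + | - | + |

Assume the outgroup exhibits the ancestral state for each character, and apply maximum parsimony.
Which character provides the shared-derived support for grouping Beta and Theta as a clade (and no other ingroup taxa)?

Character 1

Character polarity is set by the outgroup: the derived state is whichever differs from the outgroup's state, so for Character 1, Character 2 the derived state is '-', and for the remaining characters it is '+'.
Character 1 (derived state '-') is shared by Beta and Theta — a synapomorphy uniting that clade.
Character 2 (derived state '-') is shared by Delta and Zeta — a synapomorphy uniting that clade.
Character 3: derived state '+' in Delta, Eta, and Zeta only — synapomorphy for {Delta, Eta, Zeta}.
Most parsimonious ingroup topology: ((Theta,Beta),((Zeta,Delta),Eta)).
The clade {Beta, Theta} is supported by Character 1: its derived state '-' occurs in exactly those taxa and in no other taxon (including the outgroup).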